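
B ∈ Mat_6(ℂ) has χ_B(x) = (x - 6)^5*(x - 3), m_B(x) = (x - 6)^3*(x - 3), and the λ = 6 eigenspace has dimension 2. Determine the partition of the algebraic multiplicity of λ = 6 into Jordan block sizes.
Block sizes for λ = 6: [3, 2]

Step 1 — from the characteristic polynomial, algebraic multiplicity of λ = 6 is 5. From dim ker(B − (6)·I) = 2, there are exactly 2 Jordan blocks for λ = 6.
Step 2 — from the minimal polynomial, the factor (x − 6)^3 tells us the largest block for λ = 6 has size 3.
Step 3 — with total size 5, 2 blocks, and largest block 3, the block sizes (in nonincreasing order) are [3, 2].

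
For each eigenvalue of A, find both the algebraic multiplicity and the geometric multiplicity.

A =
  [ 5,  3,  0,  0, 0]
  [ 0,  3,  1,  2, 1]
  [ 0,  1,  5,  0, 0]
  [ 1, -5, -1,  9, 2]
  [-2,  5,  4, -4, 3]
λ = 5: alg = 5, geom = 2

Step 1 — factor the characteristic polynomial to read off the algebraic multiplicities:
  χ_A(x) = (x - 5)^5

Step 2 — compute geometric multiplicities via the rank-nullity identity g(λ) = n − rank(A − λI):
  rank(A − (5)·I) = 3, so dim ker(A − (5)·I) = n − 3 = 2

Summary:
  λ = 5: algebraic multiplicity = 5, geometric multiplicity = 2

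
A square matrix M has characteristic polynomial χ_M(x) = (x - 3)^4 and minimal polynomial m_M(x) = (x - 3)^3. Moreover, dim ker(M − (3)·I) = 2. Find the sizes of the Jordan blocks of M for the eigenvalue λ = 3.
Block sizes for λ = 3: [3, 1]

Step 1 — from the characteristic polynomial, algebraic multiplicity of λ = 3 is 4. From dim ker(M − (3)·I) = 2, there are exactly 2 Jordan blocks for λ = 3.
Step 2 — from the minimal polynomial, the factor (x − 3)^3 tells us the largest block for λ = 3 has size 3.
Step 3 — with total size 4, 2 blocks, and largest block 3, the block sizes (in nonincreasing order) are [3, 1].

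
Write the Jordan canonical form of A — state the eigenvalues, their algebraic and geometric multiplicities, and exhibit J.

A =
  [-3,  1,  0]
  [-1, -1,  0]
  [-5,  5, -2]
J_2(-2) ⊕ J_1(-2)

The characteristic polynomial is
  det(x·I − A) = x^3 + 6*x^2 + 12*x + 8 = (x + 2)^3

Eigenvalues and multiplicities (the geometric multiplicity of λ is n − rank(A − λI), which equals the number of Jordan blocks for λ):
  λ = -2: algebraic multiplicity = 3, geometric multiplicity = 2

Determining the block sizes for each eigenvalue:
  λ = -2: 2 blocks summing to 3 forces exactly one block of size 2 and the rest size 1 → block sizes [2, 1]

Assembling the blocks gives a Jordan form
J =
  [-2,  1,  0]
  [ 0, -2,  0]
  [ 0,  0, -2]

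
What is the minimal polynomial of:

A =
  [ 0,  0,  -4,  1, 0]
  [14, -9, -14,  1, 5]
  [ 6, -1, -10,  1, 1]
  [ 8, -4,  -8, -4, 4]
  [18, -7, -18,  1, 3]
x^2 + 8*x + 16

The characteristic polynomial is χ_A(x) = (x + 4)^5, so the eigenvalues are known. The minimal polynomial is
  m_A(x) = Π_λ (x − λ)^{k_λ}
where k_λ is the size of the *largest* Jordan block for λ (equivalently, the smallest k with (A − λI)^k v = 0 for every generalised eigenvector v of λ).

  λ = -4: largest Jordan block has size 2, contributing (x + 4)^2

So m_A(x) = (x + 4)^2 = x^2 + 8*x + 16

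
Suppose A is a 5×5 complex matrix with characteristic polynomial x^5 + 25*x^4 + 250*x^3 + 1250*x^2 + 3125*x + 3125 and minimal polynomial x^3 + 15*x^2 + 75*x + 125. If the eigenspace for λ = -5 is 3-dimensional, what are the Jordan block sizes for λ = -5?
Block sizes for λ = -5: [3, 1, 1]

Step 1 — from the characteristic polynomial, algebraic multiplicity of λ = -5 is 5. From dim ker(A − (-5)·I) = 3, there are exactly 3 Jordan blocks for λ = -5.
Step 2 — from the minimal polynomial, the factor (x + 5)^3 tells us the largest block for λ = -5 has size 3.
Step 3 — with total size 5, 3 blocks, and largest block 3, the block sizes (in nonincreasing order) are [3, 1, 1].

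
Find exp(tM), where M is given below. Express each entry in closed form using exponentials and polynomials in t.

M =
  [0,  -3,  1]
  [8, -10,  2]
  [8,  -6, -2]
e^{tM} =
  [4*t*exp(-4*t) + exp(-4*t), -3*t*exp(-4*t), t*exp(-4*t)]
  [8*t*exp(-4*t), -6*t*exp(-4*t) + exp(-4*t), 2*t*exp(-4*t)]
  [8*t*exp(-4*t), -6*t*exp(-4*t), 2*t*exp(-4*t) + exp(-4*t)]

Strategy: write M = P · J · P⁻¹ where J is a Jordan canonical form, so e^{tM} = P · e^{tJ} · P⁻¹, and e^{tJ} can be computed block-by-block.

M has Jordan form
J =
  [-4,  1,  0]
  [ 0, -4,  0]
  [ 0,  0, -4]
(up to reordering of blocks).

Per-block formulas:
  For a 2×2 Jordan block J_2(-4): exp(t · J_2(-4)) = e^(-4t)·(I + t·N), where N is the 2×2 nilpotent shift.
  For a 1×1 block at λ = -4: exp(t · [-4]) = [e^(-4t)].

After assembling e^{tJ} and conjugating by P, we get:

e^{tM} =
  [4*t*exp(-4*t) + exp(-4*t), -3*t*exp(-4*t), t*exp(-4*t)]
  [8*t*exp(-4*t), -6*t*exp(-4*t) + exp(-4*t), 2*t*exp(-4*t)]
  [8*t*exp(-4*t), -6*t*exp(-4*t), 2*t*exp(-4*t) + exp(-4*t)]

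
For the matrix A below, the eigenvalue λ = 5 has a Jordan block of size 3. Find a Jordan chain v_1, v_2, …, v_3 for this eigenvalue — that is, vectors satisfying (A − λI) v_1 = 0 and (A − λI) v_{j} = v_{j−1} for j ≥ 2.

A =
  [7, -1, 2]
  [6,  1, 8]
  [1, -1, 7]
A Jordan chain for λ = 5 of length 3:
v_1 = (0, -4, -2)ᵀ
v_2 = (2, 6, 1)ᵀ
v_3 = (1, 0, 0)ᵀ

Let N = A − (5)·I. We want v_3 with N^3 v_3 = 0 but N^2 v_3 ≠ 0; then v_{j-1} := N · v_j for j = 3, …, 2.

Pick v_3 = (1, 0, 0)ᵀ.
Then v_2 = N · v_3 = (2, 6, 1)ᵀ.
Then v_1 = N · v_2 = (0, -4, -2)ᵀ.

Sanity check: (A − (5)·I) v_1 = (0, 0, 0)ᵀ = 0. ✓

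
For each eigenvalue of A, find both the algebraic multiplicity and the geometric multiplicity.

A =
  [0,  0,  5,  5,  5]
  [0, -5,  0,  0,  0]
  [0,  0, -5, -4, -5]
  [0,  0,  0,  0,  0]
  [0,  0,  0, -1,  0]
λ = -5: alg = 2, geom = 2; λ = 0: alg = 3, geom = 2

Step 1 — factor the characteristic polynomial to read off the algebraic multiplicities:
  χ_A(x) = x^3*(x + 5)^2

Step 2 — compute geometric multiplicities via the rank-nullity identity g(λ) = n − rank(A − λI):
  rank(A − (-5)·I) = 3, so dim ker(A − (-5)·I) = n − 3 = 2
  rank(A − (0)·I) = 3, so dim ker(A − (0)·I) = n − 3 = 2

Summary:
  λ = -5: algebraic multiplicity = 2, geometric multiplicity = 2
  λ = 0: algebraic multiplicity = 3, geometric multiplicity = 2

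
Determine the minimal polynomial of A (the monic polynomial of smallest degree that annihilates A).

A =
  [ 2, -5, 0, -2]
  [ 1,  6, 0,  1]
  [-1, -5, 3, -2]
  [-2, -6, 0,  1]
x^3 - 9*x^2 + 27*x - 27

The characteristic polynomial is χ_A(x) = (x - 3)^4, so the eigenvalues are known. The minimal polynomial is
  m_A(x) = Π_λ (x − λ)^{k_λ}
where k_λ is the size of the *largest* Jordan block for λ (equivalently, the smallest k with (A − λI)^k v = 0 for every generalised eigenvector v of λ).

  λ = 3: largest Jordan block has size 3, contributing (x − 3)^3

So m_A(x) = (x - 3)^3 = x^3 - 9*x^2 + 27*x - 27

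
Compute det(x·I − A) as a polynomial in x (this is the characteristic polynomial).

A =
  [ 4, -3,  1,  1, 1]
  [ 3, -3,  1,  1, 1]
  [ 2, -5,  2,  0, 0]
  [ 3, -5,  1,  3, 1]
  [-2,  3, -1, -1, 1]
x^5 - 7*x^4 + 19*x^3 - 25*x^2 + 16*x - 4

Expanding det(x·I − A) (e.g. by cofactor expansion or by noting that A is similar to its Jordan form J, which has the same characteristic polynomial as A) gives
  χ_A(x) = x^5 - 7*x^4 + 19*x^3 - 25*x^2 + 16*x - 4
which factors as (x - 2)^2*(x - 1)^3. The eigenvalues (with algebraic multiplicities) are λ = 1 with multiplicity 3, λ = 2 with multiplicity 2.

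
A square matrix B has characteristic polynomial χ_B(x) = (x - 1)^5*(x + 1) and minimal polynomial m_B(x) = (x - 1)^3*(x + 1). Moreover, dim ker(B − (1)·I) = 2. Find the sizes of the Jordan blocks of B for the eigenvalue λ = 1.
Block sizes for λ = 1: [3, 2]

Step 1 — from the characteristic polynomial, algebraic multiplicity of λ = 1 is 5. From dim ker(B − (1)·I) = 2, there are exactly 2 Jordan blocks for λ = 1.
Step 2 — from the minimal polynomial, the factor (x − 1)^3 tells us the largest block for λ = 1 has size 3.
Step 3 — with total size 5, 2 blocks, and largest block 3, the block sizes (in nonincreasing order) are [3, 2].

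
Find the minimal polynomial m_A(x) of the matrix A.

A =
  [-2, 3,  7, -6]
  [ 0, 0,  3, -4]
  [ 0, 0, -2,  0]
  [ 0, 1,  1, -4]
x^3 + 6*x^2 + 12*x + 8

The characteristic polynomial is χ_A(x) = (x + 2)^4, so the eigenvalues are known. The minimal polynomial is
  m_A(x) = Π_λ (x − λ)^{k_λ}
where k_λ is the size of the *largest* Jordan block for λ (equivalently, the smallest k with (A − λI)^k v = 0 for every generalised eigenvector v of λ).

  λ = -2: largest Jordan block has size 3, contributing (x + 2)^3

So m_A(x) = (x + 2)^3 = x^3 + 6*x^2 + 12*x + 8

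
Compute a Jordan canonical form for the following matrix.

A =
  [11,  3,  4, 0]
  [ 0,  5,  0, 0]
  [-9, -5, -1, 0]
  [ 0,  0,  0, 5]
J_3(5) ⊕ J_1(5)

The characteristic polynomial is
  det(x·I − A) = x^4 - 20*x^3 + 150*x^2 - 500*x + 625 = (x - 5)^4

Eigenvalues and multiplicities (the geometric multiplicity of λ is n − rank(A − λI), which equals the number of Jordan blocks for λ):
  λ = 5: algebraic multiplicity = 4, geometric multiplicity = 2

Determining the block sizes for each eigenvalue:
  λ = 5: with am = 4 and gm = 2, the partition is not yet determined (e.g. several partitions of 4 into 2 parts exist). Let N = A − (5)·I. Computing rank(N^1) = 2, rank(N^2) = 1, rank(N^3) = 0; the number of blocks of size ≥ j is rank(N^{j−1}) − rank(N^j), giving [2, 1, 1]. So we have 1 block(s) of size 3, 1 block(s) of size 1 → block sizes [3, 1]

Assembling the blocks gives a Jordan form
J =
  [5, 1, 0, 0]
  [0, 5, 1, 0]
  [0, 0, 5, 0]
  [0, 0, 0, 5]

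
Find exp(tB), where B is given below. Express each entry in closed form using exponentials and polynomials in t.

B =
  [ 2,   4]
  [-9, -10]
e^{tB} =
  [6*t*exp(-4*t) + exp(-4*t), 4*t*exp(-4*t)]
  [-9*t*exp(-4*t), -6*t*exp(-4*t) + exp(-4*t)]

Strategy: write B = P · J · P⁻¹ where J is a Jordan canonical form, so e^{tB} = P · e^{tJ} · P⁻¹, and e^{tJ} can be computed block-by-block.

B has Jordan form
J =
  [-4,  1]
  [ 0, -4]
(up to reordering of blocks).

Per-block formulas:
  For a 2×2 Jordan block J_2(-4): exp(t · J_2(-4)) = e^(-4t)·(I + t·N), where N is the 2×2 nilpotent shift.

After assembling e^{tJ} and conjugating by P, we get:

e^{tB} =
  [6*t*exp(-4*t) + exp(-4*t), 4*t*exp(-4*t)]
  [-9*t*exp(-4*t), -6*t*exp(-4*t) + exp(-4*t)]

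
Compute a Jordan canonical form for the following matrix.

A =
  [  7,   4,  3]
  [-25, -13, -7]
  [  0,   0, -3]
J_3(-3)

The characteristic polynomial is
  det(x·I − A) = x^3 + 9*x^2 + 27*x + 27 = (x + 3)^3

Eigenvalues and multiplicities (the geometric multiplicity of λ is n − rank(A − λI), which equals the number of Jordan blocks for λ):
  λ = -3: algebraic multiplicity = 3, geometric multiplicity = 1

Determining the block sizes for each eigenvalue:
  λ = -3: one block (gm = 1), so the single block has size am = 3 → block sizes [3]

Assembling the blocks gives a Jordan form
J =
  [-3,  1,  0]
  [ 0, -3,  1]
  [ 0,  0, -3]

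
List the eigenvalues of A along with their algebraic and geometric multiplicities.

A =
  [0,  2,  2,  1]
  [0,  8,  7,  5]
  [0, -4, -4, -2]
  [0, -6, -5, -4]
λ = 0: alg = 4, geom = 2

Step 1 — factor the characteristic polynomial to read off the algebraic multiplicities:
  χ_A(x) = x^4

Step 2 — compute geometric multiplicities via the rank-nullity identity g(λ) = n − rank(A − λI):
  rank(A − (0)·I) = 2, so dim ker(A − (0)·I) = n − 2 = 2

Summary:
  λ = 0: algebraic multiplicity = 4, geometric multiplicity = 2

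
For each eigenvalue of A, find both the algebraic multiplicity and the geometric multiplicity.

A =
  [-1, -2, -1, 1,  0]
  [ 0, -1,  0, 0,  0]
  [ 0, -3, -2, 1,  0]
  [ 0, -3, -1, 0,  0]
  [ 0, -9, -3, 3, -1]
λ = -1: alg = 5, geom = 3

Step 1 — factor the characteristic polynomial to read off the algebraic multiplicities:
  χ_A(x) = (x + 1)^5

Step 2 — compute geometric multiplicities via the rank-nullity identity g(λ) = n − rank(A − λI):
  rank(A − (-1)·I) = 2, so dim ker(A − (-1)·I) = n − 2 = 3

Summary:
  λ = -1: algebraic multiplicity = 5, geometric multiplicity = 3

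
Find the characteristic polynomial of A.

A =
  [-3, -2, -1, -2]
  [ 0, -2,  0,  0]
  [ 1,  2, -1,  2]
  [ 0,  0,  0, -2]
x^4 + 8*x^3 + 24*x^2 + 32*x + 16

Expanding det(x·I − A) (e.g. by cofactor expansion or by noting that A is similar to its Jordan form J, which has the same characteristic polynomial as A) gives
  χ_A(x) = x^4 + 8*x^3 + 24*x^2 + 32*x + 16
which factors as (x + 2)^4. The eigenvalues (with algebraic multiplicities) are λ = -2 with multiplicity 4.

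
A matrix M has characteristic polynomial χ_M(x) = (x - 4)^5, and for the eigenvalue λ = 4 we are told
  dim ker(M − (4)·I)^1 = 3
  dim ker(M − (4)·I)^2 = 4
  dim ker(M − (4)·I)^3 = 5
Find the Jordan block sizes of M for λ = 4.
Block sizes for λ = 4: [3, 1, 1]

From the dimensions of kernels of powers, the number of Jordan blocks of size at least j is d_j − d_{j−1} where d_j = dim ker(N^j) (with d_0 = 0). Computing the differences gives [3, 1, 1].
The number of blocks of size exactly k is (#blocks of size ≥ k) − (#blocks of size ≥ k + 1), so the partition is: 2 block(s) of size 1, 1 block(s) of size 3.
In nonincreasing order the block sizes are [3, 1, 1].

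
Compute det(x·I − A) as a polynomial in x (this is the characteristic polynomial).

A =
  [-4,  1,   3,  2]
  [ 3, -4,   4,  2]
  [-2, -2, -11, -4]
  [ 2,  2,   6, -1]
x^4 + 20*x^3 + 150*x^2 + 500*x + 625

Expanding det(x·I − A) (e.g. by cofactor expansion or by noting that A is similar to its Jordan form J, which has the same characteristic polynomial as A) gives
  χ_A(x) = x^4 + 20*x^3 + 150*x^2 + 500*x + 625
which factors as (x + 5)^4. The eigenvalues (with algebraic multiplicities) are λ = -5 with multiplicity 4.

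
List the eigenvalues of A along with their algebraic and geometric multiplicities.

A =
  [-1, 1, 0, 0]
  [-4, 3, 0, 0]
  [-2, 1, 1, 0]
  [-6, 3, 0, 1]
λ = 1: alg = 4, geom = 3

Step 1 — factor the characteristic polynomial to read off the algebraic multiplicities:
  χ_A(x) = (x - 1)^4

Step 2 — compute geometric multiplicities via the rank-nullity identity g(λ) = n − rank(A − λI):
  rank(A − (1)·I) = 1, so dim ker(A − (1)·I) = n − 1 = 3

Summary:
  λ = 1: algebraic multiplicity = 4, geometric multiplicity = 3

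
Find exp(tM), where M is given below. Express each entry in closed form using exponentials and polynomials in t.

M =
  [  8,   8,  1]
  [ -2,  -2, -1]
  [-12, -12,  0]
e^{tM} =
  [2*t + exp(6*t), 2*t + exp(6*t) - 1, t]
  [-2*t, 1 - 2*t, -t]
  [2 - 2*exp(6*t), 2 - 2*exp(6*t), 1]

Strategy: write M = P · J · P⁻¹ where J is a Jordan canonical form, so e^{tM} = P · e^{tJ} · P⁻¹, and e^{tJ} can be computed block-by-block.

M has Jordan form
J =
  [0, 1, 0]
  [0, 0, 0]
  [0, 0, 6]
(up to reordering of blocks).

Per-block formulas:
  For a 2×2 Jordan block J_2(0): exp(t · J_2(0)) = e^(0t)·(I + t·N), where N is the 2×2 nilpotent shift.
  For a 1×1 block at λ = 6: exp(t · [6]) = [e^(6t)].

After assembling e^{tJ} and conjugating by P, we get:

e^{tM} =
  [2*t + exp(6*t), 2*t + exp(6*t) - 1, t]
  [-2*t, 1 - 2*t, -t]
  [2 - 2*exp(6*t), 2 - 2*exp(6*t), 1]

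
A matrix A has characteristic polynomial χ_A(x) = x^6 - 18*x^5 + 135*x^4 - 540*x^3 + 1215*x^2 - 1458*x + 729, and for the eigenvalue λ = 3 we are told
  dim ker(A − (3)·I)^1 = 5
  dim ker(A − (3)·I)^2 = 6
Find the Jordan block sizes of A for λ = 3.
Block sizes for λ = 3: [2, 1, 1, 1, 1]

From the dimensions of kernels of powers, the number of Jordan blocks of size at least j is d_j − d_{j−1} where d_j = dim ker(N^j) (with d_0 = 0). Computing the differences gives [5, 1].
The number of blocks of size exactly k is (#blocks of size ≥ k) − (#blocks of size ≥ k + 1), so the partition is: 4 block(s) of size 1, 1 block(s) of size 2.
In nonincreasing order the block sizes are [2, 1, 1, 1, 1].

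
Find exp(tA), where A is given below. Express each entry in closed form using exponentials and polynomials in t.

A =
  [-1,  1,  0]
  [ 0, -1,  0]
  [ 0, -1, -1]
e^{tA} =
  [exp(-t), t*exp(-t), 0]
  [0, exp(-t), 0]
  [0, -t*exp(-t), exp(-t)]

Strategy: write A = P · J · P⁻¹ where J is a Jordan canonical form, so e^{tA} = P · e^{tJ} · P⁻¹, and e^{tJ} can be computed block-by-block.

A has Jordan form
J =
  [-1,  1,  0]
  [ 0, -1,  0]
  [ 0,  0, -1]
(up to reordering of blocks).

Per-block formulas:
  For a 1×1 block at λ = -1: exp(t · [-1]) = [e^(-1t)].
  For a 2×2 Jordan block J_2(-1): exp(t · J_2(-1)) = e^(-1t)·(I + t·N), where N is the 2×2 nilpotent shift.

After assembling e^{tJ} and conjugating by P, we get:

e^{tA} =
  [exp(-t), t*exp(-t), 0]
  [0, exp(-t), 0]
  [0, -t*exp(-t), exp(-t)]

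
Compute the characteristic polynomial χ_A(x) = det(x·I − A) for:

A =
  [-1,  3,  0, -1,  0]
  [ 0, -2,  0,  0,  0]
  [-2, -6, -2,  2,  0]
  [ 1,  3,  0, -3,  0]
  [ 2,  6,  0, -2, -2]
x^5 + 10*x^4 + 40*x^3 + 80*x^2 + 80*x + 32

Expanding det(x·I − A) (e.g. by cofactor expansion or by noting that A is similar to its Jordan form J, which has the same characteristic polynomial as A) gives
  χ_A(x) = x^5 + 10*x^4 + 40*x^3 + 80*x^2 + 80*x + 32
which factors as (x + 2)^5. The eigenvalues (with algebraic multiplicities) are λ = -2 with multiplicity 5.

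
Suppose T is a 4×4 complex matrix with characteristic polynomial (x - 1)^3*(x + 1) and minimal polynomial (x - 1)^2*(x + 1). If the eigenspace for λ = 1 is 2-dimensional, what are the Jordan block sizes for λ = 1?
Block sizes for λ = 1: [2, 1]

Step 1 — from the characteristic polynomial, algebraic multiplicity of λ = 1 is 3. From dim ker(T − (1)·I) = 2, there are exactly 2 Jordan blocks for λ = 1.
Step 2 — from the minimal polynomial, the factor (x − 1)^2 tells us the largest block for λ = 1 has size 2.
Step 3 — with total size 3, 2 blocks, and largest block 2, the block sizes (in nonincreasing order) are [2, 1].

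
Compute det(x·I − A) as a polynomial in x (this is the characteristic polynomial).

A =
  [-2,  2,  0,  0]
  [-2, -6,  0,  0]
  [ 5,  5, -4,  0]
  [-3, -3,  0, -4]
x^4 + 16*x^3 + 96*x^2 + 256*x + 256

Expanding det(x·I − A) (e.g. by cofactor expansion or by noting that A is similar to its Jordan form J, which has the same characteristic polynomial as A) gives
  χ_A(x) = x^4 + 16*x^3 + 96*x^2 + 256*x + 256
which factors as (x + 4)^4. The eigenvalues (with algebraic multiplicities) are λ = -4 with multiplicity 4.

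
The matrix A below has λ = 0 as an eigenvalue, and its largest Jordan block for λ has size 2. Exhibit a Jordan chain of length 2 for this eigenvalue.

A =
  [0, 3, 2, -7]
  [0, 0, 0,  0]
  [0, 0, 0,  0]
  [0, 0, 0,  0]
A Jordan chain for λ = 0 of length 2:
v_1 = (3, 0, 0, 0)ᵀ
v_2 = (0, 1, 0, 0)ᵀ

Let N = A − (0)·I. We want v_2 with N^2 v_2 = 0 but N^1 v_2 ≠ 0; then v_{j-1} := N · v_j for j = 2, …, 2.

Pick v_2 = (0, 1, 0, 0)ᵀ.
Then v_1 = N · v_2 = (3, 0, 0, 0)ᵀ.

Sanity check: (A − (0)·I) v_1 = (0, 0, 0, 0)ᵀ = 0. ✓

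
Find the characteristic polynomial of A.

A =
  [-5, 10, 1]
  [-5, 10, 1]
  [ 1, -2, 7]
x^3 - 12*x^2 + 36*x

Expanding det(x·I − A) (e.g. by cofactor expansion or by noting that A is similar to its Jordan form J, which has the same characteristic polynomial as A) gives
  χ_A(x) = x^3 - 12*x^2 + 36*x
which factors as x*(x - 6)^2. The eigenvalues (with algebraic multiplicities) are λ = 0 with multiplicity 1, λ = 6 with multiplicity 2.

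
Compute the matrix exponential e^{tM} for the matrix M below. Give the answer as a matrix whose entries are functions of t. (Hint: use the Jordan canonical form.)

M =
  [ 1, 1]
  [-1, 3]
e^{tM} =
  [-t*exp(2*t) + exp(2*t), t*exp(2*t)]
  [-t*exp(2*t), t*exp(2*t) + exp(2*t)]

Strategy: write M = P · J · P⁻¹ where J is a Jordan canonical form, so e^{tM} = P · e^{tJ} · P⁻¹, and e^{tJ} can be computed block-by-block.

M has Jordan form
J =
  [2, 1]
  [0, 2]
(up to reordering of blocks).

Per-block formulas:
  For a 2×2 Jordan block J_2(2): exp(t · J_2(2)) = e^(2t)·(I + t·N), where N is the 2×2 nilpotent shift.

After assembling e^{tJ} and conjugating by P, we get:

e^{tM} =
  [-t*exp(2*t) + exp(2*t), t*exp(2*t)]
  [-t*exp(2*t), t*exp(2*t) + exp(2*t)]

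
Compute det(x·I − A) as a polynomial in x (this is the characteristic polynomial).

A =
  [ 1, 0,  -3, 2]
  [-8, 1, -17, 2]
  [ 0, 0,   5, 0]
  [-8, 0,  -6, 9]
x^4 - 16*x^3 + 90*x^2 - 200*x + 125

Expanding det(x·I − A) (e.g. by cofactor expansion or by noting that A is similar to its Jordan form J, which has the same characteristic polynomial as A) gives
  χ_A(x) = x^4 - 16*x^3 + 90*x^2 - 200*x + 125
which factors as (x - 5)^3*(x - 1). The eigenvalues (with algebraic multiplicities) are λ = 1 with multiplicity 1, λ = 5 with multiplicity 3.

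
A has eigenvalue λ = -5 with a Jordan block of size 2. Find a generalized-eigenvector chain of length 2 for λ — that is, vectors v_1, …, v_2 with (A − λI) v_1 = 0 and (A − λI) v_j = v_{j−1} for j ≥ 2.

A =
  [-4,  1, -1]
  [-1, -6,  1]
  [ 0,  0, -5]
A Jordan chain for λ = -5 of length 2:
v_1 = (1, -1, 0)ᵀ
v_2 = (1, 0, 0)ᵀ

Let N = A − (-5)·I. We want v_2 with N^2 v_2 = 0 but N^1 v_2 ≠ 0; then v_{j-1} := N · v_j for j = 2, …, 2.

Pick v_2 = (1, 0, 0)ᵀ.
Then v_1 = N · v_2 = (1, -1, 0)ᵀ.

Sanity check: (A − (-5)·I) v_1 = (0, 0, 0)ᵀ = 0. ✓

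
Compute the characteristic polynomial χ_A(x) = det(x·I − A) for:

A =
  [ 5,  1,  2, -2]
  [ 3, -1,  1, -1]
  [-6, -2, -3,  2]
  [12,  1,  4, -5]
x^4 + 4*x^3 + 6*x^2 + 4*x + 1

Expanding det(x·I − A) (e.g. by cofactor expansion or by noting that A is similar to its Jordan form J, which has the same characteristic polynomial as A) gives
  χ_A(x) = x^4 + 4*x^3 + 6*x^2 + 4*x + 1
which factors as (x + 1)^4. The eigenvalues (with algebraic multiplicities) are λ = -1 with multiplicity 4.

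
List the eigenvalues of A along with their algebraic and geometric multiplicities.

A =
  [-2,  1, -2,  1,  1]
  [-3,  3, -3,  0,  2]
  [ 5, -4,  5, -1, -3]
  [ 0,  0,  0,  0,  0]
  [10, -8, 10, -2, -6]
λ = 0: alg = 5, geom = 3

Step 1 — factor the characteristic polynomial to read off the algebraic multiplicities:
  χ_A(x) = x^5

Step 2 — compute geometric multiplicities via the rank-nullity identity g(λ) = n − rank(A − λI):
  rank(A − (0)·I) = 2, so dim ker(A − (0)·I) = n − 2 = 3

Summary:
  λ = 0: algebraic multiplicity = 5, geometric multiplicity = 3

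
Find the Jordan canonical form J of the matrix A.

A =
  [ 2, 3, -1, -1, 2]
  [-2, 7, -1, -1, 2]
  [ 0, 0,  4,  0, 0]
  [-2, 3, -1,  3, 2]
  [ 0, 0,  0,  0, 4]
J_2(4) ⊕ J_1(4) ⊕ J_1(4) ⊕ J_1(4)

The characteristic polynomial is
  det(x·I − A) = x^5 - 20*x^4 + 160*x^3 - 640*x^2 + 1280*x - 1024 = (x - 4)^5

Eigenvalues and multiplicities (the geometric multiplicity of λ is n − rank(A − λI), which equals the number of Jordan blocks for λ):
  λ = 4: algebraic multiplicity = 5, geometric multiplicity = 4

Determining the block sizes for each eigenvalue:
  λ = 4: 4 blocks summing to 5 forces exactly one block of size 2 and the rest size 1 → block sizes [2, 1, 1, 1]

Assembling the blocks gives a Jordan form
J =
  [4, 1, 0, 0, 0]
  [0, 4, 0, 0, 0]
  [0, 0, 4, 0, 0]
  [0, 0, 0, 4, 0]
  [0, 0, 0, 0, 4]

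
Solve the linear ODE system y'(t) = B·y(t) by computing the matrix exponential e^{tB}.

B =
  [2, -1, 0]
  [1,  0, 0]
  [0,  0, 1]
e^{tB} =
  [t*exp(t) + exp(t), -t*exp(t), 0]
  [t*exp(t), -t*exp(t) + exp(t), 0]
  [0, 0, exp(t)]

Strategy: write B = P · J · P⁻¹ where J is a Jordan canonical form, so e^{tB} = P · e^{tJ} · P⁻¹, and e^{tJ} can be computed block-by-block.

B has Jordan form
J =
  [1, 1, 0]
  [0, 1, 0]
  [0, 0, 1]
(up to reordering of blocks).

Per-block formulas:
  For a 1×1 block at λ = 1: exp(t · [1]) = [e^(1t)].
  For a 2×2 Jordan block J_2(1): exp(t · J_2(1)) = e^(1t)·(I + t·N), where N is the 2×2 nilpotent shift.

After assembling e^{tJ} and conjugating by P, we get:

e^{tB} =
  [t*exp(t) + exp(t), -t*exp(t), 0]
  [t*exp(t), -t*exp(t) + exp(t), 0]
  [0, 0, exp(t)]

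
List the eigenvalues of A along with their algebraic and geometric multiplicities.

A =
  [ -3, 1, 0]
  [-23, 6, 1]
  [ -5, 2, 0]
λ = 1: alg = 3, geom = 1

Step 1 — factor the characteristic polynomial to read off the algebraic multiplicities:
  χ_A(x) = (x - 1)^3

Step 2 — compute geometric multiplicities via the rank-nullity identity g(λ) = n − rank(A − λI):
  rank(A − (1)·I) = 2, so dim ker(A − (1)·I) = n − 2 = 1

Summary:
  λ = 1: algebraic multiplicity = 3, geometric multiplicity = 1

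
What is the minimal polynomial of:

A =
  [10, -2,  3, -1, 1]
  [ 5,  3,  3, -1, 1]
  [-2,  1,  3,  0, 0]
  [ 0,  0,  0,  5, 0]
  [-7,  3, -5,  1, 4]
x^3 - 15*x^2 + 75*x - 125

The characteristic polynomial is χ_A(x) = (x - 5)^5, so the eigenvalues are known. The minimal polynomial is
  m_A(x) = Π_λ (x − λ)^{k_λ}
where k_λ is the size of the *largest* Jordan block for λ (equivalently, the smallest k with (A − λI)^k v = 0 for every generalised eigenvector v of λ).

  λ = 5: largest Jordan block has size 3, contributing (x − 5)^3

So m_A(x) = (x - 5)^3 = x^3 - 15*x^2 + 75*x - 125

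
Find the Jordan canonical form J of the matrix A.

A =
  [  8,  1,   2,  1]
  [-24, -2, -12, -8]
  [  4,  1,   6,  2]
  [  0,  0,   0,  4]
J_2(4) ⊕ J_2(4)

The characteristic polynomial is
  det(x·I − A) = x^4 - 16*x^3 + 96*x^2 - 256*x + 256 = (x - 4)^4

Eigenvalues and multiplicities (the geometric multiplicity of λ is n − rank(A − λI), which equals the number of Jordan blocks for λ):
  λ = 4: algebraic multiplicity = 4, geometric multiplicity = 2

Determining the block sizes for each eigenvalue:
  λ = 4: with am = 4 and gm = 2, the partition is not yet determined (e.g. several partitions of 4 into 2 parts exist). Let N = A − (4)·I. Computing rank(N^1) = 2, rank(N^2) = 0; the number of blocks of size ≥ j is rank(N^{j−1}) − rank(N^j), giving [2, 2]. So we have 2 block(s) of size 2 → block sizes [2, 2]

Assembling the blocks gives a Jordan form
J =
  [4, 1, 0, 0]
  [0, 4, 0, 0]
  [0, 0, 4, 1]
  [0, 0, 0, 4]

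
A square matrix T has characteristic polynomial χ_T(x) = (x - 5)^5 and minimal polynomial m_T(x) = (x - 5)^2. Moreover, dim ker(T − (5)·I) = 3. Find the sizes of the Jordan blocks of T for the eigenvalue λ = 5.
Block sizes for λ = 5: [2, 2, 1]

Step 1 — from the characteristic polynomial, algebraic multiplicity of λ = 5 is 5. From dim ker(T − (5)·I) = 3, there are exactly 3 Jordan blocks for λ = 5.
Step 2 — from the minimal polynomial, the factor (x − 5)^2 tells us the largest block for λ = 5 has size 2.
Step 3 — with total size 5, 3 blocks, and largest block 2, the block sizes (in nonincreasing order) are [2, 2, 1].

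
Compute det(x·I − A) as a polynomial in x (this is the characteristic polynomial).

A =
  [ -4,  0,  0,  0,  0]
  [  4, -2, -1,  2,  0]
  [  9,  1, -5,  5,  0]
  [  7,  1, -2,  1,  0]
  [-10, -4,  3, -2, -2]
x^5 + 12*x^4 + 56*x^3 + 128*x^2 + 144*x + 64

Expanding det(x·I − A) (e.g. by cofactor expansion or by noting that A is similar to its Jordan form J, which has the same characteristic polynomial as A) gives
  χ_A(x) = x^5 + 12*x^4 + 56*x^3 + 128*x^2 + 144*x + 64
which factors as (x + 2)^4*(x + 4). The eigenvalues (with algebraic multiplicities) are λ = -4 with multiplicity 1, λ = -2 with multiplicity 4.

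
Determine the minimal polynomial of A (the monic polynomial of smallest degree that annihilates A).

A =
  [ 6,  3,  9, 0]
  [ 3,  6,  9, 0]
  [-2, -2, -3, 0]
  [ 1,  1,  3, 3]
x^2 - 6*x + 9

The characteristic polynomial is χ_A(x) = (x - 3)^4, so the eigenvalues are known. The minimal polynomial is
  m_A(x) = Π_λ (x − λ)^{k_λ}
where k_λ is the size of the *largest* Jordan block for λ (equivalently, the smallest k with (A − λI)^k v = 0 for every generalised eigenvector v of λ).

  λ = 3: largest Jordan block has size 2, contributing (x − 3)^2

So m_A(x) = (x - 3)^2 = x^2 - 6*x + 9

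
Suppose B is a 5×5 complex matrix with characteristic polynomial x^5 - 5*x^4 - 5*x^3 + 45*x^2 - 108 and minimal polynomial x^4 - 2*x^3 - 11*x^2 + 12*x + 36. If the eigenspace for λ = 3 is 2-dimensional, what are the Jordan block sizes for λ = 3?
Block sizes for λ = 3: [2, 1]

Step 1 — from the characteristic polynomial, algebraic multiplicity of λ = 3 is 3. From dim ker(B − (3)·I) = 2, there are exactly 2 Jordan blocks for λ = 3.
Step 2 — from the minimal polynomial, the factor (x − 3)^2 tells us the largest block for λ = 3 has size 2.
Step 3 — with total size 3, 2 blocks, and largest block 2, the block sizes (in nonincreasing order) are [2, 1].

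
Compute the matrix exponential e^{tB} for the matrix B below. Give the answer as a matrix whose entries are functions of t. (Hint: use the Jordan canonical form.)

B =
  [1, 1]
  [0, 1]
e^{tB} =
  [exp(t), t*exp(t)]
  [0, exp(t)]

Strategy: write B = P · J · P⁻¹ where J is a Jordan canonical form, so e^{tB} = P · e^{tJ} · P⁻¹, and e^{tJ} can be computed block-by-block.

B has Jordan form
J =
  [1, 1]
  [0, 1]
(up to reordering of blocks).

Per-block formulas:
  For a 2×2 Jordan block J_2(1): exp(t · J_2(1)) = e^(1t)·(I + t·N), where N is the 2×2 nilpotent shift.

After assembling e^{tJ} and conjugating by P, we get:

e^{tB} =
  [exp(t), t*exp(t)]
  [0, exp(t)]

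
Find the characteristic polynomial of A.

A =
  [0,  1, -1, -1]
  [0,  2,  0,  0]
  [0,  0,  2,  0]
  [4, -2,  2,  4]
x^4 - 8*x^3 + 24*x^2 - 32*x + 16

Expanding det(x·I − A) (e.g. by cofactor expansion or by noting that A is similar to its Jordan form J, which has the same characteristic polynomial as A) gives
  χ_A(x) = x^4 - 8*x^3 + 24*x^2 - 32*x + 16
which factors as (x - 2)^4. The eigenvalues (with algebraic multiplicities) are λ = 2 with multiplicity 4.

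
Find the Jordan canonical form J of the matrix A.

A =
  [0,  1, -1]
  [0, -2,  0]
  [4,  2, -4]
J_2(-2) ⊕ J_1(-2)

The characteristic polynomial is
  det(x·I − A) = x^3 + 6*x^2 + 12*x + 8 = (x + 2)^3

Eigenvalues and multiplicities (the geometric multiplicity of λ is n − rank(A − λI), which equals the number of Jordan blocks for λ):
  λ = -2: algebraic multiplicity = 3, geometric multiplicity = 2

Determining the block sizes for each eigenvalue:
  λ = -2: 2 blocks summing to 3 forces exactly one block of size 2 and the rest size 1 → block sizes [2, 1]

Assembling the blocks gives a Jordan form
J =
  [-2,  1,  0]
  [ 0, -2,  0]
  [ 0,  0, -2]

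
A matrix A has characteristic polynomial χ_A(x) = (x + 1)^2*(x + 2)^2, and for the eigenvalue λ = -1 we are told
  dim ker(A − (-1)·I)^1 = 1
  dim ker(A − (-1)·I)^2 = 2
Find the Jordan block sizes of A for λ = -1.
Block sizes for λ = -1: [2]

From the dimensions of kernels of powers, the number of Jordan blocks of size at least j is d_j − d_{j−1} where d_j = dim ker(N^j) (with d_0 = 0). Computing the differences gives [1, 1].
The number of blocks of size exactly k is (#blocks of size ≥ k) − (#blocks of size ≥ k + 1), so the partition is: 1 block(s) of size 2.
In nonincreasing order the block sizes are [2].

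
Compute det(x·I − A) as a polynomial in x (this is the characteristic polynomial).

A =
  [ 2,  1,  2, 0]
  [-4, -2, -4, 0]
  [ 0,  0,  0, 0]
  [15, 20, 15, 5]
x^4 - 5*x^3

Expanding det(x·I − A) (e.g. by cofactor expansion or by noting that A is similar to its Jordan form J, which has the same characteristic polynomial as A) gives
  χ_A(x) = x^4 - 5*x^3
which factors as x^3*(x - 5). The eigenvalues (with algebraic multiplicities) are λ = 0 with multiplicity 3, λ = 5 with multiplicity 1.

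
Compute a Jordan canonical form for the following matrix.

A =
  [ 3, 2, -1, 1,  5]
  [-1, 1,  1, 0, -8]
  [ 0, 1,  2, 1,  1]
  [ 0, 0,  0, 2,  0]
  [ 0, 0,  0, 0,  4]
J_3(2) ⊕ J_1(2) ⊕ J_1(4)

The characteristic polynomial is
  det(x·I − A) = x^5 - 12*x^4 + 56*x^3 - 128*x^2 + 144*x - 64 = (x - 4)*(x - 2)^4

Eigenvalues and multiplicities (the geometric multiplicity of λ is n − rank(A − λI), which equals the number of Jordan blocks for λ):
  λ = 2: algebraic multiplicity = 4, geometric multiplicity = 2
  λ = 4: algebraic multiplicity = 1, geometric multiplicity = 1

Determining the block sizes for each eigenvalue:
  λ = 2: with am = 4 and gm = 2, the partition is not yet determined (e.g. several partitions of 4 into 2 parts exist). Let N = A − (2)·I. Computing rank(N^1) = 3, rank(N^2) = 2, rank(N^3) = 1; the number of blocks of size ≥ j is rank(N^{j−1}) − rank(N^j), giving [2, 1, 1]. So we have 1 block(s) of size 3, 1 block(s) of size 1 → block sizes [3, 1]
  λ = 4: one block (gm = 1), so the single block has size am = 1 → block sizes [1]

Assembling the blocks gives a Jordan form
J =
  [2, 1, 0, 0, 0]
  [0, 2, 1, 0, 0]
  [0, 0, 2, 0, 0]
  [0, 0, 0, 2, 0]
  [0, 0, 0, 0, 4]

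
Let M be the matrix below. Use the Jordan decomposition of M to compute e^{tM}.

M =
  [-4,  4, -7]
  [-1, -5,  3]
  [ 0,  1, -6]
e^{tM} =
  [-3*t^2*exp(-5*t)/2 + t*exp(-5*t) + exp(-5*t), -3*t^2*exp(-5*t)/2 + 4*t*exp(-5*t), 6*t^2*exp(-5*t) - 7*t*exp(-5*t)]
  [-t^2*exp(-5*t)/2 - t*exp(-5*t), -t^2*exp(-5*t)/2 + exp(-5*t), 2*t^2*exp(-5*t) + 3*t*exp(-5*t)]
  [-t^2*exp(-5*t)/2, -t^2*exp(-5*t)/2 + t*exp(-5*t), 2*t^2*exp(-5*t) - t*exp(-5*t) + exp(-5*t)]

Strategy: write M = P · J · P⁻¹ where J is a Jordan canonical form, so e^{tM} = P · e^{tJ} · P⁻¹, and e^{tJ} can be computed block-by-block.

M has Jordan form
J =
  [-5,  1,  0]
  [ 0, -5,  1]
  [ 0,  0, -5]
(up to reordering of blocks).

Per-block formulas:
  For a 3×3 Jordan block J_3(-5): exp(t · J_3(-5)) = e^(-5t)·(I + t·N + (t^2/2)·N^2), where N is the 3×3 nilpotent shift.

After assembling e^{tJ} and conjugating by P, we get:

e^{tM} =
  [-3*t^2*exp(-5*t)/2 + t*exp(-5*t) + exp(-5*t), -3*t^2*exp(-5*t)/2 + 4*t*exp(-5*t), 6*t^2*exp(-5*t) - 7*t*exp(-5*t)]
  [-t^2*exp(-5*t)/2 - t*exp(-5*t), -t^2*exp(-5*t)/2 + exp(-5*t), 2*t^2*exp(-5*t) + 3*t*exp(-5*t)]
  [-t^2*exp(-5*t)/2, -t^2*exp(-5*t)/2 + t*exp(-5*t), 2*t^2*exp(-5*t) - t*exp(-5*t) + exp(-5*t)]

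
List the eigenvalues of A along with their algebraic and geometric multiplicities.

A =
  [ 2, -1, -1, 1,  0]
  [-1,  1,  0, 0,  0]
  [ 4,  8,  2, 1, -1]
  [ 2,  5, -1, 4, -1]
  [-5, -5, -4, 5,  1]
λ = 2: alg = 5, geom = 2

Step 1 — factor the characteristic polynomial to read off the algebraic multiplicities:
  χ_A(x) = (x - 2)^5

Step 2 — compute geometric multiplicities via the rank-nullity identity g(λ) = n − rank(A − λI):
  rank(A − (2)·I) = 3, so dim ker(A − (2)·I) = n − 3 = 2

Summary:
  λ = 2: algebraic multiplicity = 5, geometric multiplicity = 2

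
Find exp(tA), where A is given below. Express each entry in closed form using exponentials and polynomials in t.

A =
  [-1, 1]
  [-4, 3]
e^{tA} =
  [-2*t*exp(t) + exp(t), t*exp(t)]
  [-4*t*exp(t), 2*t*exp(t) + exp(t)]

Strategy: write A = P · J · P⁻¹ where J is a Jordan canonical form, so e^{tA} = P · e^{tJ} · P⁻¹, and e^{tJ} can be computed block-by-block.

A has Jordan form
J =
  [1, 1]
  [0, 1]
(up to reordering of blocks).

Per-block formulas:
  For a 2×2 Jordan block J_2(1): exp(t · J_2(1)) = e^(1t)·(I + t·N), where N is the 2×2 nilpotent shift.

After assembling e^{tJ} and conjugating by P, we get:

e^{tA} =
  [-2*t*exp(t) + exp(t), t*exp(t)]
  [-4*t*exp(t), 2*t*exp(t) + exp(t)]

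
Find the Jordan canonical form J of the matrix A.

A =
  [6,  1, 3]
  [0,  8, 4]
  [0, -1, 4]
J_3(6)

The characteristic polynomial is
  det(x·I − A) = x^3 - 18*x^2 + 108*x - 216 = (x - 6)^3

Eigenvalues and multiplicities (the geometric multiplicity of λ is n − rank(A − λI), which equals the number of Jordan blocks for λ):
  λ = 6: algebraic multiplicity = 3, geometric multiplicity = 1

Determining the block sizes for each eigenvalue:
  λ = 6: one block (gm = 1), so the single block has size am = 3 → block sizes [3]

Assembling the blocks gives a Jordan form
J =
  [6, 1, 0]
  [0, 6, 1]
  [0, 0, 6]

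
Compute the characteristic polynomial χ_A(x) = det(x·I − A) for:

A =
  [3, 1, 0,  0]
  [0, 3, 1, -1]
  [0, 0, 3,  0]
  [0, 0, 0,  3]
x^4 - 12*x^3 + 54*x^2 - 108*x + 81

Expanding det(x·I − A) (e.g. by cofactor expansion or by noting that A is similar to its Jordan form J, which has the same characteristic polynomial as A) gives
  χ_A(x) = x^4 - 12*x^3 + 54*x^2 - 108*x + 81
which factors as (x - 3)^4. The eigenvalues (with algebraic multiplicities) are λ = 3 with multiplicity 4.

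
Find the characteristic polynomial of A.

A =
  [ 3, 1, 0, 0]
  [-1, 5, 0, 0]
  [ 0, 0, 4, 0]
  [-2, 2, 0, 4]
x^4 - 16*x^3 + 96*x^2 - 256*x + 256

Expanding det(x·I − A) (e.g. by cofactor expansion or by noting that A is similar to its Jordan form J, which has the same characteristic polynomial as A) gives
  χ_A(x) = x^4 - 16*x^3 + 96*x^2 - 256*x + 256
which factors as (x - 4)^4. The eigenvalues (with algebraic multiplicities) are λ = 4 with multiplicity 4.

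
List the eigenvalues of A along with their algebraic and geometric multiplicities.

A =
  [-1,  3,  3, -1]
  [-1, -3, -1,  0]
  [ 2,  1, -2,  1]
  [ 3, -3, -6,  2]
λ = -1: alg = 4, geom = 2

Step 1 — factor the characteristic polynomial to read off the algebraic multiplicities:
  χ_A(x) = (x + 1)^4

Step 2 — compute geometric multiplicities via the rank-nullity identity g(λ) = n − rank(A − λI):
  rank(A − (-1)·I) = 2, so dim ker(A − (-1)·I) = n − 2 = 2

Summary:
  λ = -1: algebraic multiplicity = 4, geometric multiplicity = 2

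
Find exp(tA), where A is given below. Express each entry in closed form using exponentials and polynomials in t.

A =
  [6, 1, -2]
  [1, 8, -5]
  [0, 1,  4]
e^{tA} =
  [t^2*exp(6*t)/2 + exp(6*t), t*exp(6*t), -t^2*exp(6*t)/2 - 2*t*exp(6*t)]
  [t^2*exp(6*t) + t*exp(6*t), 2*t*exp(6*t) + exp(6*t), -t^2*exp(6*t) - 5*t*exp(6*t)]
  [t^2*exp(6*t)/2, t*exp(6*t), -t^2*exp(6*t)/2 - 2*t*exp(6*t) + exp(6*t)]

Strategy: write A = P · J · P⁻¹ where J is a Jordan canonical form, so e^{tA} = P · e^{tJ} · P⁻¹, and e^{tJ} can be computed block-by-block.

A has Jordan form
J =
  [6, 1, 0]
  [0, 6, 1]
  [0, 0, 6]
(up to reordering of blocks).

Per-block formulas:
  For a 3×3 Jordan block J_3(6): exp(t · J_3(6)) = e^(6t)·(I + t·N + (t^2/2)·N^2), where N is the 3×3 nilpotent shift.

After assembling e^{tJ} and conjugating by P, we get:

e^{tA} =
  [t^2*exp(6*t)/2 + exp(6*t), t*exp(6*t), -t^2*exp(6*t)/2 - 2*t*exp(6*t)]
  [t^2*exp(6*t) + t*exp(6*t), 2*t*exp(6*t) + exp(6*t), -t^2*exp(6*t) - 5*t*exp(6*t)]
  [t^2*exp(6*t)/2, t*exp(6*t), -t^2*exp(6*t)/2 - 2*t*exp(6*t) + exp(6*t)]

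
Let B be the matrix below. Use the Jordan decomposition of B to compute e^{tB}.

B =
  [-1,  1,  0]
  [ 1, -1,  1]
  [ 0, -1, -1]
e^{tB} =
  [t^2*exp(-t)/2 + exp(-t), t*exp(-t), t^2*exp(-t)/2]
  [t*exp(-t), exp(-t), t*exp(-t)]
  [-t^2*exp(-t)/2, -t*exp(-t), -t^2*exp(-t)/2 + exp(-t)]

Strategy: write B = P · J · P⁻¹ where J is a Jordan canonical form, so e^{tB} = P · e^{tJ} · P⁻¹, and e^{tJ} can be computed block-by-block.

B has Jordan form
J =
  [-1,  1,  0]
  [ 0, -1,  1]
  [ 0,  0, -1]
(up to reordering of blocks).

Per-block formulas:
  For a 3×3 Jordan block J_3(-1): exp(t · J_3(-1)) = e^(-1t)·(I + t·N + (t^2/2)·N^2), where N is the 3×3 nilpotent shift.

After assembling e^{tJ} and conjugating by P, we get:

e^{tB} =
  [t^2*exp(-t)/2 + exp(-t), t*exp(-t), t^2*exp(-t)/2]
  [t*exp(-t), exp(-t), t*exp(-t)]
  [-t^2*exp(-t)/2, -t*exp(-t), -t^2*exp(-t)/2 + exp(-t)]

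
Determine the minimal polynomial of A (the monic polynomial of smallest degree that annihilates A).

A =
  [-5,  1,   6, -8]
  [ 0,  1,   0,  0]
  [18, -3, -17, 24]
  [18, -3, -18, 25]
x^2 - 2*x + 1

The characteristic polynomial is χ_A(x) = (x - 1)^4, so the eigenvalues are known. The minimal polynomial is
  m_A(x) = Π_λ (x − λ)^{k_λ}
where k_λ is the size of the *largest* Jordan block for λ (equivalently, the smallest k with (A − λI)^k v = 0 for every generalised eigenvector v of λ).

  λ = 1: largest Jordan block has size 2, contributing (x − 1)^2

So m_A(x) = (x - 1)^2 = x^2 - 2*x + 1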